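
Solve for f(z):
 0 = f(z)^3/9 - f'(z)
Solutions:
 f(z) = -3*sqrt(2)*sqrt(-1/(C1 + z))/2
 f(z) = 3*sqrt(2)*sqrt(-1/(C1 + z))/2


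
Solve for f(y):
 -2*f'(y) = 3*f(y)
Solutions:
 f(y) = C1*exp(-3*y/2)


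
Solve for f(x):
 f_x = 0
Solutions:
 f(x) = C1


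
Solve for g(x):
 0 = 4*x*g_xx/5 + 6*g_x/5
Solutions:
 g(x) = C1 + C2/sqrt(x)


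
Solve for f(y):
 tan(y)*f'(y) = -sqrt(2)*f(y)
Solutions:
 f(y) = C1/sin(y)^(sqrt(2))


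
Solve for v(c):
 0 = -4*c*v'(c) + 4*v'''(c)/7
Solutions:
 v(c) = C1 + Integral(C2*airyai(7^(1/3)*c) + C3*airybi(7^(1/3)*c), c)


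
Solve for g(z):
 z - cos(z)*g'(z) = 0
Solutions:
 g(z) = C1 + Integral(z/cos(z), z)


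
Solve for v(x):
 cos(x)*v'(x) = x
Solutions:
 v(x) = C1 + Integral(x/cos(x), x)


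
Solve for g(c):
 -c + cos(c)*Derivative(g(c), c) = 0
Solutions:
 g(c) = C1 + Integral(c/cos(c), c)


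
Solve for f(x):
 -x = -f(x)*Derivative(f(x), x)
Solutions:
 f(x) = -sqrt(C1 + x^2)
 f(x) = sqrt(C1 + x^2)


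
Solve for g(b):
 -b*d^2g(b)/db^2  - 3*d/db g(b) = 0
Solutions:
 g(b) = C1 + C2/b^2


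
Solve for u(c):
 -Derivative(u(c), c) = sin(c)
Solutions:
 u(c) = C1 + cos(c)


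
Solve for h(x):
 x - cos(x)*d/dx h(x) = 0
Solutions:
 h(x) = C1 + Integral(x/cos(x), x)


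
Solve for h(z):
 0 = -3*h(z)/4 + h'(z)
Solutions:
 h(z) = C1*exp(3*z/4)


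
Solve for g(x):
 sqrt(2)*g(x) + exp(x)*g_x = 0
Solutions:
 g(x) = C1*exp(sqrt(2)*exp(-x))


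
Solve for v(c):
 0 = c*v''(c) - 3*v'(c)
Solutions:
 v(c) = C1 + C2*c^4


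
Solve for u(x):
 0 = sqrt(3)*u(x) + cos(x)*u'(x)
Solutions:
 u(x) = C1*(sin(x) - 1)^(sqrt(3)/2)/(sin(x) + 1)^(sqrt(3)/2)


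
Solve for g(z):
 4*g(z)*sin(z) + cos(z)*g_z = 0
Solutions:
 g(z) = C1*cos(z)^4


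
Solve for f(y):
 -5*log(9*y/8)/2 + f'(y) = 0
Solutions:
 f(y) = C1 + 5*y*log(y)/2 - 15*y*log(2)/2 - 5*y/2 + 5*y*log(3)


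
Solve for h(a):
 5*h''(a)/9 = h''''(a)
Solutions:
 h(a) = C1 + C2*a + C3*exp(-sqrt(5)*a/3) + C4*exp(sqrt(5)*a/3)


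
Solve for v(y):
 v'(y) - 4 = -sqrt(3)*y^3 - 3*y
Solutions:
 v(y) = C1 - sqrt(3)*y^4/4 - 3*y^2/2 + 4*y


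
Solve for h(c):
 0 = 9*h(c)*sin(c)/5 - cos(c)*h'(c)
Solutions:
 h(c) = C1/cos(c)^(9/5)


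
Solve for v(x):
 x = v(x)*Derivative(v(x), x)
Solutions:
 v(x) = -sqrt(C1 + x^2)
 v(x) = sqrt(C1 + x^2)


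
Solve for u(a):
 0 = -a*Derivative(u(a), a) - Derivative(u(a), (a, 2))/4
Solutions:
 u(a) = C1 + C2*erf(sqrt(2)*a)


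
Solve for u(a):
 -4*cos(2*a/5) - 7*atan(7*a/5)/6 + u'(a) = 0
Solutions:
 u(a) = C1 + 7*a*atan(7*a/5)/6 - 5*log(49*a^2 + 25)/12 + 10*sin(2*a/5)


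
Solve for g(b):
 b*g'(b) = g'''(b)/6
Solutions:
 g(b) = C1 + Integral(C2*airyai(6^(1/3)*b) + C3*airybi(6^(1/3)*b), b)


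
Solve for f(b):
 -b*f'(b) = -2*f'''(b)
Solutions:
 f(b) = C1 + Integral(C2*airyai(2^(2/3)*b/2) + C3*airybi(2^(2/3)*b/2), b)


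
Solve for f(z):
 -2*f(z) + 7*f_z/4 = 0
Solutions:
 f(z) = C1*exp(8*z/7)


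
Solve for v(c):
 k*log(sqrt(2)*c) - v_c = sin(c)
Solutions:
 v(c) = C1 + c*k*(log(c) - 1) + c*k*log(2)/2 + cos(c)


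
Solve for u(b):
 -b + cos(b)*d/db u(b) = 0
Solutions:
 u(b) = C1 + Integral(b/cos(b), b)


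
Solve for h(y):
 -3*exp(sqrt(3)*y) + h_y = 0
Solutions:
 h(y) = C1 + sqrt(3)*exp(sqrt(3)*y)


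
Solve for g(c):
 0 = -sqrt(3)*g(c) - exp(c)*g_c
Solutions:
 g(c) = C1*exp(sqrt(3)*exp(-c))


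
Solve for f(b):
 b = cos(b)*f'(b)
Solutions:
 f(b) = C1 + Integral(b/cos(b), b)


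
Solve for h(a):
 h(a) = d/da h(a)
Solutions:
 h(a) = C1*exp(a)


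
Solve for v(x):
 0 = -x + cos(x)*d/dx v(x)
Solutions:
 v(x) = C1 + Integral(x/cos(x), x)


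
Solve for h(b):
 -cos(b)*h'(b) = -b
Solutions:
 h(b) = C1 + Integral(b/cos(b), b)


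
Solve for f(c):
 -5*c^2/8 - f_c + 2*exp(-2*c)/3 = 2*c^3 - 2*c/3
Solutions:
 f(c) = C1 - c^4/2 - 5*c^3/24 + c^2/3 - exp(-2*c)/3


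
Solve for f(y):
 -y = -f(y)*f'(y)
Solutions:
 f(y) = -sqrt(C1 + y^2)
 f(y) = sqrt(C1 + y^2)


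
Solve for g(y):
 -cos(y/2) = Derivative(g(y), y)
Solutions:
 g(y) = C1 - 2*sin(y/2)


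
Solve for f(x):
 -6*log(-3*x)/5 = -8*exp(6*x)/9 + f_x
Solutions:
 f(x) = C1 - 6*x*log(-x)/5 + 6*x*(1 - log(3))/5 + 4*exp(6*x)/27


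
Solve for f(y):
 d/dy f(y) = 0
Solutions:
 f(y) = C1


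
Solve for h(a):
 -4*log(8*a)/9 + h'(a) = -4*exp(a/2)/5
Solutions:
 h(a) = C1 + 4*a*log(a)/9 + 4*a*(-1 + 3*log(2))/9 - 8*exp(a/2)/5


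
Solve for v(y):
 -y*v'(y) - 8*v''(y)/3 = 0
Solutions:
 v(y) = C1 + C2*erf(sqrt(3)*y/4)


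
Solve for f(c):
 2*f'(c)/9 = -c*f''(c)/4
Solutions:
 f(c) = C1 + C2*c^(1/9)


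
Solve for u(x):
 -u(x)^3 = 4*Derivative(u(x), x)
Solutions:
 u(x) = -sqrt(2)*sqrt(-1/(C1 - x))
 u(x) = sqrt(2)*sqrt(-1/(C1 - x))


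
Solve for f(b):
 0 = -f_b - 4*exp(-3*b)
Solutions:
 f(b) = C1 + 4*exp(-3*b)/3


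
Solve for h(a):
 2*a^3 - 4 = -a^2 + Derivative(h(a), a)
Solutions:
 h(a) = C1 + a^4/2 + a^3/3 - 4*a


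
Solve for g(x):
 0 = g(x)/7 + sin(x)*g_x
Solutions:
 g(x) = C1*(cos(x) + 1)^(1/14)/(cos(x) - 1)^(1/14)


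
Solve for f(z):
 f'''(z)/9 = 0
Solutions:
 f(z) = C1 + C2*z + C3*z^2


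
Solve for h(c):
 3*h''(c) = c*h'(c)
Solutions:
 h(c) = C1 + C2*erfi(sqrt(6)*c/6)


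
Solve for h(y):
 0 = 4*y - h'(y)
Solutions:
 h(y) = C1 + 2*y^2


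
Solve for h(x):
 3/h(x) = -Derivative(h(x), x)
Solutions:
 h(x) = -sqrt(C1 - 6*x)
 h(x) = sqrt(C1 - 6*x)


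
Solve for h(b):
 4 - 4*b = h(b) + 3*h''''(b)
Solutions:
 h(b) = -4*b + (C1*sin(sqrt(2)*3^(3/4)*b/6) + C2*cos(sqrt(2)*3^(3/4)*b/6))*exp(-sqrt(2)*3^(3/4)*b/6) + (C3*sin(sqrt(2)*3^(3/4)*b/6) + C4*cos(sqrt(2)*3^(3/4)*b/6))*exp(sqrt(2)*3^(3/4)*b/6) + 4


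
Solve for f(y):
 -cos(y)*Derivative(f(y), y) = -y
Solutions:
 f(y) = C1 + Integral(y/cos(y), y)


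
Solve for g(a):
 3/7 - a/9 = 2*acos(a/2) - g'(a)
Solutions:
 g(a) = C1 + a^2/18 + 2*a*acos(a/2) - 3*a/7 - 2*sqrt(4 - a^2)


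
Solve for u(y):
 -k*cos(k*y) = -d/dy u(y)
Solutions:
 u(y) = C1 + sin(k*y)


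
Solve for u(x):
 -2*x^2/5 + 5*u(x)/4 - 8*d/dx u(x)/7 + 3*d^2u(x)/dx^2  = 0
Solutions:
 u(x) = 8*x^2/25 + 512*x/875 + (C1*sin(sqrt(671)*x/42) + C2*cos(sqrt(671)*x/42))*exp(4*x/21) - 30656/30625


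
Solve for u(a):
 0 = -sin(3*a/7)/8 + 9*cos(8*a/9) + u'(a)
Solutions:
 u(a) = C1 - 81*sin(8*a/9)/8 - 7*cos(3*a/7)/24


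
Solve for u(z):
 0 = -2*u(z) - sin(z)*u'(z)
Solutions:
 u(z) = C1*(cos(z) + 1)/(cos(z) - 1)


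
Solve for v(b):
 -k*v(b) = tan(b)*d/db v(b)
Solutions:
 v(b) = C1*exp(-k*log(sin(b)))


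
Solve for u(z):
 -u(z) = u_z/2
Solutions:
 u(z) = C1*exp(-2*z)


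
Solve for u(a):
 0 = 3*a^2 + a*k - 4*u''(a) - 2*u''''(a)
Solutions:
 u(a) = C1 + C2*a + C3*sin(sqrt(2)*a) + C4*cos(sqrt(2)*a) + a^4/16 + a^3*k/24 - 3*a^2/8


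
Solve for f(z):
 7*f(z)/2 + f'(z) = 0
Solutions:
 f(z) = C1*exp(-7*z/2)


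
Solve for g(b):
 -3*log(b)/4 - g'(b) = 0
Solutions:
 g(b) = C1 - 3*b*log(b)/4 + 3*b/4


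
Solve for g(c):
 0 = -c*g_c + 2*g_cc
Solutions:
 g(c) = C1 + C2*erfi(c/2)


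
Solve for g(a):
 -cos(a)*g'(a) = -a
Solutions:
 g(a) = C1 + Integral(a/cos(a), a)


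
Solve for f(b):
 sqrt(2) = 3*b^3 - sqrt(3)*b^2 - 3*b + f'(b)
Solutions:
 f(b) = C1 - 3*b^4/4 + sqrt(3)*b^3/3 + 3*b^2/2 + sqrt(2)*b


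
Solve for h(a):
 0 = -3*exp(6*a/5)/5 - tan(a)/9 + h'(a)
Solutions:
 h(a) = C1 + exp(6*a/5)/2 - log(cos(a))/9


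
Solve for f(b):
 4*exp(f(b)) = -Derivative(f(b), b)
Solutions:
 f(b) = log(1/(C1 + 4*b))


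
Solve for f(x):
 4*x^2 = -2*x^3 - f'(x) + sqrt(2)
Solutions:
 f(x) = C1 - x^4/2 - 4*x^3/3 + sqrt(2)*x


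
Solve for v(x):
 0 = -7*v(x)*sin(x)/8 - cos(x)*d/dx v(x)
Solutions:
 v(x) = C1*cos(x)^(7/8)


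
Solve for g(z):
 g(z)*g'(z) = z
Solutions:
 g(z) = -sqrt(C1 + z^2)
 g(z) = sqrt(C1 + z^2)


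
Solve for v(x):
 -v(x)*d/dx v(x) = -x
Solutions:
 v(x) = -sqrt(C1 + x^2)
 v(x) = sqrt(C1 + x^2)


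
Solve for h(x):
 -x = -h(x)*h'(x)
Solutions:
 h(x) = -sqrt(C1 + x^2)
 h(x) = sqrt(C1 + x^2)


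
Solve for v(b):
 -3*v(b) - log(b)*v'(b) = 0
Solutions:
 v(b) = C1*exp(-3*li(b))


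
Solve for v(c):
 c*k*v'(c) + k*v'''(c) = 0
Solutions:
 v(c) = C1 + Integral(C2*airyai(-c) + C3*airybi(-c), c)


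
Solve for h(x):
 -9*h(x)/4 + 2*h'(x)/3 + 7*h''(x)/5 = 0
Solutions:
 h(x) = C1*exp(x*(-10 + sqrt(2935))/42) + C2*exp(-x*(10 + sqrt(2935))/42)


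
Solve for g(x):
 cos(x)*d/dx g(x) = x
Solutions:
 g(x) = C1 + Integral(x/cos(x), x)


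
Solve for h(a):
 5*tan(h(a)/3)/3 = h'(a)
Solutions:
 h(a) = -3*asin(C1*exp(5*a/9)) + 3*pi
 h(a) = 3*asin(C1*exp(5*a/9))


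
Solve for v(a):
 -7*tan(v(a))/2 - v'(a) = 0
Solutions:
 v(a) = pi - asin(C1*exp(-7*a/2))
 v(a) = asin(C1*exp(-7*a/2))


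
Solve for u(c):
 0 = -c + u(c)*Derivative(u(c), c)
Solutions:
 u(c) = -sqrt(C1 + c^2)
 u(c) = sqrt(C1 + c^2)


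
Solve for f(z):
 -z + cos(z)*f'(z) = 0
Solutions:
 f(z) = C1 + Integral(z/cos(z), z)


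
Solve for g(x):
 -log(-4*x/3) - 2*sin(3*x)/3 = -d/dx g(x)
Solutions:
 g(x) = C1 + x*log(-x) - x*log(3) - x + 2*x*log(2) - 2*cos(3*x)/9


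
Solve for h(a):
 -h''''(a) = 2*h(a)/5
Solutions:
 h(a) = (C1*sin(10^(3/4)*a/10) + C2*cos(10^(3/4)*a/10))*exp(-10^(3/4)*a/10) + (C3*sin(10^(3/4)*a/10) + C4*cos(10^(3/4)*a/10))*exp(10^(3/4)*a/10)


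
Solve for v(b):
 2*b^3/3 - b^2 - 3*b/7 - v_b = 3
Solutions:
 v(b) = C1 + b^4/6 - b^3/3 - 3*b^2/14 - 3*b


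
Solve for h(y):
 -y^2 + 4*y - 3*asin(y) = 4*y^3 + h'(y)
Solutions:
 h(y) = C1 - y^4 - y^3/3 + 2*y^2 - 3*y*asin(y) - 3*sqrt(1 - y^2)


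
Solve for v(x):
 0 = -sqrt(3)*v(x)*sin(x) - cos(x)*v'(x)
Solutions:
 v(x) = C1*cos(x)^(sqrt(3))


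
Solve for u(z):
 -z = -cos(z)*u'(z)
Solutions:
 u(z) = C1 + Integral(z/cos(z), z)


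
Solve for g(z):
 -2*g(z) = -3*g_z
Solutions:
 g(z) = C1*exp(2*z/3)


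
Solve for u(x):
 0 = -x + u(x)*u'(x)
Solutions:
 u(x) = -sqrt(C1 + x^2)
 u(x) = sqrt(C1 + x^2)


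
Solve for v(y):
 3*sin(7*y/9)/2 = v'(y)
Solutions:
 v(y) = C1 - 27*cos(7*y/9)/14


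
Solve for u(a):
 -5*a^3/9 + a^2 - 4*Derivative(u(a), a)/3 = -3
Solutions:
 u(a) = C1 - 5*a^4/48 + a^3/4 + 9*a/4


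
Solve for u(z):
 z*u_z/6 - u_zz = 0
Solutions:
 u(z) = C1 + C2*erfi(sqrt(3)*z/6)


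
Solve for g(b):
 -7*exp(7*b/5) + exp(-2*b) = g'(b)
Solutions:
 g(b) = C1 - 5*exp(7*b/5) - exp(-2*b)/2


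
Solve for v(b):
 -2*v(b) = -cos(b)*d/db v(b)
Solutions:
 v(b) = C1*(sin(b) + 1)/(sin(b) - 1)


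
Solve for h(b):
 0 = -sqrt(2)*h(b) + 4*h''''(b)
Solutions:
 h(b) = C1*exp(-2^(5/8)*b/2) + C2*exp(2^(5/8)*b/2) + C3*sin(2^(5/8)*b/2) + C4*cos(2^(5/8)*b/2)


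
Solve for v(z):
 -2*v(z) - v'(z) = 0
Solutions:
 v(z) = C1*exp(-2*z)


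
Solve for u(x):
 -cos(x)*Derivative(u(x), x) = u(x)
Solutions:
 u(x) = C1*sqrt(sin(x) - 1)/sqrt(sin(x) + 1)


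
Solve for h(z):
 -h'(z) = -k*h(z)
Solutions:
 h(z) = C1*exp(k*z)


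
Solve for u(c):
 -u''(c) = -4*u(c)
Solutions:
 u(c) = C1*exp(-2*c) + C2*exp(2*c)


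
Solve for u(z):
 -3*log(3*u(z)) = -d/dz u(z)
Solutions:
 -Integral(1/(log(_y) + log(3)), (_y, u(z)))/3 = C1 - z


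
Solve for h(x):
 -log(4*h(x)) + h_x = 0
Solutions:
 -Integral(1/(log(_y) + 2*log(2)), (_y, h(x))) = C1 - x


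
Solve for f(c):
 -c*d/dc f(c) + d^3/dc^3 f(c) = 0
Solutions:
 f(c) = C1 + Integral(C2*airyai(c) + C3*airybi(c), c)


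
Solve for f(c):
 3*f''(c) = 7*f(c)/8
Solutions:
 f(c) = C1*exp(-sqrt(42)*c/12) + C2*exp(sqrt(42)*c/12)


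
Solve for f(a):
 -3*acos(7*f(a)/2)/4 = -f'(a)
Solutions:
 Integral(1/acos(7*_y/2), (_y, f(a))) = C1 + 3*a/4


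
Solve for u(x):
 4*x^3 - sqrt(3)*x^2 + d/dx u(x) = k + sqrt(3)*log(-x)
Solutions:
 u(x) = C1 - x^4 + sqrt(3)*x^3/3 + x*(k - sqrt(3)) + sqrt(3)*x*log(-x)


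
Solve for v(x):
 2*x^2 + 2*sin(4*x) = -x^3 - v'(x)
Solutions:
 v(x) = C1 - x^4/4 - 2*x^3/3 + cos(4*x)/2


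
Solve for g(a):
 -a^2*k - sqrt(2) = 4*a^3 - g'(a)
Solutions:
 g(a) = C1 + a^4 + a^3*k/3 + sqrt(2)*a


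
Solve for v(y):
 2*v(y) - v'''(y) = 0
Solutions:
 v(y) = C3*exp(2^(1/3)*y) + (C1*sin(2^(1/3)*sqrt(3)*y/2) + C2*cos(2^(1/3)*sqrt(3)*y/2))*exp(-2^(1/3)*y/2)


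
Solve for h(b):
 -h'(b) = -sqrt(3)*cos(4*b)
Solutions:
 h(b) = C1 + sqrt(3)*sin(4*b)/4


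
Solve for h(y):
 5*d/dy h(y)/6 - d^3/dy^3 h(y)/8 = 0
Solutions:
 h(y) = C1 + C2*exp(-2*sqrt(15)*y/3) + C3*exp(2*sqrt(15)*y/3)


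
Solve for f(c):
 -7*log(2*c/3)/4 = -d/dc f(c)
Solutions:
 f(c) = C1 + 7*c*log(c)/4 - 7*c*log(3)/4 - 7*c/4 + 7*c*log(2)/4


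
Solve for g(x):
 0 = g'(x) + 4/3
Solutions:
 g(x) = C1 - 4*x/3


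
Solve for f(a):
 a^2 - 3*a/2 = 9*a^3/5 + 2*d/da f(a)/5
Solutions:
 f(a) = C1 - 9*a^4/8 + 5*a^3/6 - 15*a^2/8


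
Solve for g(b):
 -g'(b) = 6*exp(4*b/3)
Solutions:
 g(b) = C1 - 9*exp(4*b/3)/2


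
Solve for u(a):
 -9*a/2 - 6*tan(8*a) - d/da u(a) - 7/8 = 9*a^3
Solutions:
 u(a) = C1 - 9*a^4/4 - 9*a^2/4 - 7*a/8 + 3*log(cos(8*a))/4


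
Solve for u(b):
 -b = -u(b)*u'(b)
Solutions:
 u(b) = -sqrt(C1 + b^2)
 u(b) = sqrt(C1 + b^2)


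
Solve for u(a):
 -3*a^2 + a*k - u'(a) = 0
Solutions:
 u(a) = C1 - a^3 + a^2*k/2


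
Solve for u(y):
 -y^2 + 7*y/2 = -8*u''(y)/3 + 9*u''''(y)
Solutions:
 u(y) = C1 + C2*y + C3*exp(-2*sqrt(6)*y/9) + C4*exp(2*sqrt(6)*y/9) + y^4/32 - 7*y^3/32 + 81*y^2/64


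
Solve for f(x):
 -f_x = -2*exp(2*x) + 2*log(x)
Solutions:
 f(x) = C1 - 2*x*log(x) + 2*x + exp(2*x)


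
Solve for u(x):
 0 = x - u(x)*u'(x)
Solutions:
 u(x) = -sqrt(C1 + x^2)
 u(x) = sqrt(C1 + x^2)


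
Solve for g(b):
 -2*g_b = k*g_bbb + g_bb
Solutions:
 g(b) = C1 + C2*exp(b*(sqrt(1 - 8*k) - 1)/(2*k)) + C3*exp(-b*(sqrt(1 - 8*k) + 1)/(2*k))


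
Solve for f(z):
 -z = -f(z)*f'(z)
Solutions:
 f(z) = -sqrt(C1 + z^2)
 f(z) = sqrt(C1 + z^2)


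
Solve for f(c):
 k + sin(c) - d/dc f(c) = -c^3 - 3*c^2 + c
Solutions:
 f(c) = C1 + c^4/4 + c^3 - c^2/2 + c*k - cos(c)


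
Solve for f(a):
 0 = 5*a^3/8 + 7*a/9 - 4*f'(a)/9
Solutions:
 f(a) = C1 + 45*a^4/128 + 7*a^2/8


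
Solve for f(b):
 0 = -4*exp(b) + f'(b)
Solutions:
 f(b) = C1 + 4*exp(b)


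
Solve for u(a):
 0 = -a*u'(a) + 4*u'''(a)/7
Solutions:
 u(a) = C1 + Integral(C2*airyai(14^(1/3)*a/2) + C3*airybi(14^(1/3)*a/2), a)


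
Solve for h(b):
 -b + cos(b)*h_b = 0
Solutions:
 h(b) = C1 + Integral(b/cos(b), b)


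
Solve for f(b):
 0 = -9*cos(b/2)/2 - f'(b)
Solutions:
 f(b) = C1 - 9*sin(b/2)


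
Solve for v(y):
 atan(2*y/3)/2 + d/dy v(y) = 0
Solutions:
 v(y) = C1 - y*atan(2*y/3)/2 + 3*log(4*y^2 + 9)/8


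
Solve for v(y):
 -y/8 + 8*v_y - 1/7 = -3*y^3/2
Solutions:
 v(y) = C1 - 3*y^4/64 + y^2/128 + y/56


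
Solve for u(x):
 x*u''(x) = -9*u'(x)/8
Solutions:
 u(x) = C1 + C2/x^(1/8)


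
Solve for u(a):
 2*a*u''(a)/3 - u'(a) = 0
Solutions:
 u(a) = C1 + C2*a^(5/2)


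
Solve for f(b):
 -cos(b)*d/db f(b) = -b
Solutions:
 f(b) = C1 + Integral(b/cos(b), b)


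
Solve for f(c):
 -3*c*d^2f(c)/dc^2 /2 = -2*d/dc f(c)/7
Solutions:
 f(c) = C1 + C2*c^(25/21)


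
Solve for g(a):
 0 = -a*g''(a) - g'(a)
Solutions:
 g(a) = C1 + C2*log(a)


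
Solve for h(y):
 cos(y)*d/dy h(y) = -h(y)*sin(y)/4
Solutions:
 h(y) = C1*cos(y)^(1/4)


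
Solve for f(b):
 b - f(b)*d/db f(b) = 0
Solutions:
 f(b) = -sqrt(C1 + b^2)
 f(b) = sqrt(C1 + b^2)


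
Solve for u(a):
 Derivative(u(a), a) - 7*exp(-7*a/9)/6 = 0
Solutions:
 u(a) = C1 - 3*exp(-7*a/9)/2


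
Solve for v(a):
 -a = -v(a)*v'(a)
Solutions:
 v(a) = -sqrt(C1 + a^2)
 v(a) = sqrt(C1 + a^2)


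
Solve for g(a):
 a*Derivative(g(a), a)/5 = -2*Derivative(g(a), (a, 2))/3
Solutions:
 g(a) = C1 + C2*erf(sqrt(15)*a/10)


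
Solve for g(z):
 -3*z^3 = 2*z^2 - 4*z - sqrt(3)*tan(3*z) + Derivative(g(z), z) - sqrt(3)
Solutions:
 g(z) = C1 - 3*z^4/4 - 2*z^3/3 + 2*z^2 + sqrt(3)*z - sqrt(3)*log(cos(3*z))/3


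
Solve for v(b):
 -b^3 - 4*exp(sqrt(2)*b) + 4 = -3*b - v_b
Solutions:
 v(b) = C1 + b^4/4 - 3*b^2/2 - 4*b + 2*sqrt(2)*exp(sqrt(2)*b)


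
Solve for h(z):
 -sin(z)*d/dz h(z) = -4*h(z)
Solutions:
 h(z) = C1*(cos(z)^2 - 2*cos(z) + 1)/(cos(z)^2 + 2*cos(z) + 1)


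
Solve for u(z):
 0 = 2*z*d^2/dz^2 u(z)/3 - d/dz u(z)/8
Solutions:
 u(z) = C1 + C2*z^(19/16)


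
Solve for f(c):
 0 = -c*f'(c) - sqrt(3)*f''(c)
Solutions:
 f(c) = C1 + C2*erf(sqrt(2)*3^(3/4)*c/6)


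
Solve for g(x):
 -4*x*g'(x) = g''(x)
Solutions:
 g(x) = C1 + C2*erf(sqrt(2)*x)


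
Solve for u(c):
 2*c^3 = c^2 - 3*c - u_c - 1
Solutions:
 u(c) = C1 - c^4/2 + c^3/3 - 3*c^2/2 - c


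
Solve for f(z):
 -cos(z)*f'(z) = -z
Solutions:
 f(z) = C1 + Integral(z/cos(z), z)


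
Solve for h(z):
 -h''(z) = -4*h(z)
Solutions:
 h(z) = C1*exp(-2*z) + C2*exp(2*z)


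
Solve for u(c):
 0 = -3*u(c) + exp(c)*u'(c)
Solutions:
 u(c) = C1*exp(-3*exp(-c))


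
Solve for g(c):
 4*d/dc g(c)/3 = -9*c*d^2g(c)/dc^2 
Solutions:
 g(c) = C1 + C2*c^(23/27)


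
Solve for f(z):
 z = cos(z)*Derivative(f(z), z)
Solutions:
 f(z) = C1 + Integral(z/cos(z), z)


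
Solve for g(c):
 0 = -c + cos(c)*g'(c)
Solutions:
 g(c) = C1 + Integral(c/cos(c), c)


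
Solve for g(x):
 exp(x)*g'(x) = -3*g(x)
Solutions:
 g(x) = C1*exp(3*exp(-x))


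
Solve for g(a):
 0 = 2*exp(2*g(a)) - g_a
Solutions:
 g(a) = log(-sqrt(-1/(C1 + 2*a))) - log(2)/2
 g(a) = log(-1/(C1 + 2*a))/2 - log(2)/2


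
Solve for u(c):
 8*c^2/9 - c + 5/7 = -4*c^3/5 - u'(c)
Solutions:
 u(c) = C1 - c^4/5 - 8*c^3/27 + c^2/2 - 5*c/7


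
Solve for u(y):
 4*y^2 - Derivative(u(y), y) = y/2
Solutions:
 u(y) = C1 + 4*y^3/3 - y^2/4


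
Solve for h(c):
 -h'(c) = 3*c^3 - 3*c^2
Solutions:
 h(c) = C1 - 3*c^4/4 + c^3


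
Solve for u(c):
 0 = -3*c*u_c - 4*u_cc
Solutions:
 u(c) = C1 + C2*erf(sqrt(6)*c/4)


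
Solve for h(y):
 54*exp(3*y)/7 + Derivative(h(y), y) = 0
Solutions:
 h(y) = C1 - 18*exp(3*y)/7


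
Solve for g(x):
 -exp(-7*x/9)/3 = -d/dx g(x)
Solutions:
 g(x) = C1 - 3*exp(-7*x/9)/7


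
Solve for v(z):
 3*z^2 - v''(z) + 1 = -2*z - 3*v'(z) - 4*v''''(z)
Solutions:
 v(z) = C1 + C4*exp(-z) - z^3/3 - 2*z^2/3 - 7*z/9 + (C2*sin(sqrt(2)*z/2) + C3*cos(sqrt(2)*z/2))*exp(z/2)


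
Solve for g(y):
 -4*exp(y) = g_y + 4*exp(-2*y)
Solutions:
 g(y) = C1 - 4*exp(y) + 2*exp(-2*y)


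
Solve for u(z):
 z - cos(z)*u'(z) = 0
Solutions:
 u(z) = C1 + Integral(z/cos(z), z)


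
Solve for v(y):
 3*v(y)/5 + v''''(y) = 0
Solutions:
 v(y) = (C1*sin(sqrt(2)*3^(1/4)*5^(3/4)*y/10) + C2*cos(sqrt(2)*3^(1/4)*5^(3/4)*y/10))*exp(-sqrt(2)*3^(1/4)*5^(3/4)*y/10) + (C3*sin(sqrt(2)*3^(1/4)*5^(3/4)*y/10) + C4*cos(sqrt(2)*3^(1/4)*5^(3/4)*y/10))*exp(sqrt(2)*3^(1/4)*5^(3/4)*y/10)


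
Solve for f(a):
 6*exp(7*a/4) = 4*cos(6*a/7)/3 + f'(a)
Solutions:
 f(a) = C1 + 24*exp(7*a/4)/7 - 14*sin(6*a/7)/9


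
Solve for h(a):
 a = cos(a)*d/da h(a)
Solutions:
 h(a) = C1 + Integral(a/cos(a), a)


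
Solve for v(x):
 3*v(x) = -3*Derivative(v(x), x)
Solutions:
 v(x) = C1*exp(-x)


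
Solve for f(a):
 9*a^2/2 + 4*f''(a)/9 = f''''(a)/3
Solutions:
 f(a) = C1 + C2*a + C3*exp(-2*sqrt(3)*a/3) + C4*exp(2*sqrt(3)*a/3) - 27*a^4/32 - 243*a^2/32


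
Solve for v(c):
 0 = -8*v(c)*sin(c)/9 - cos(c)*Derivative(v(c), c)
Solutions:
 v(c) = C1*cos(c)^(8/9)


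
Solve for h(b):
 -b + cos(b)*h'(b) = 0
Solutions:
 h(b) = C1 + Integral(b/cos(b), b)


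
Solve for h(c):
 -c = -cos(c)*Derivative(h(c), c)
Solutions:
 h(c) = C1 + Integral(c/cos(c), c)


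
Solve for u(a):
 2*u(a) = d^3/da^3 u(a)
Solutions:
 u(a) = C3*exp(2^(1/3)*a) + (C1*sin(2^(1/3)*sqrt(3)*a/2) + C2*cos(2^(1/3)*sqrt(3)*a/2))*exp(-2^(1/3)*a/2)


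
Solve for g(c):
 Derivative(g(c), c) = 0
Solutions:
 g(c) = C1


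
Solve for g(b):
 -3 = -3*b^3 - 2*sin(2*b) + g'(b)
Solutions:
 g(b) = C1 + 3*b^4/4 - 3*b - cos(2*b)


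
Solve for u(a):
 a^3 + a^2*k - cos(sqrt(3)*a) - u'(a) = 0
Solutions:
 u(a) = C1 + a^4/4 + a^3*k/3 - sqrt(3)*sin(sqrt(3)*a)/3


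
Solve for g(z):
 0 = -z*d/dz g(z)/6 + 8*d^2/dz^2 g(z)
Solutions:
 g(z) = C1 + C2*erfi(sqrt(6)*z/24)


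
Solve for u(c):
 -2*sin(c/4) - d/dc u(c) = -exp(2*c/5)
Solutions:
 u(c) = C1 + 5*exp(2*c/5)/2 + 8*cos(c/4)


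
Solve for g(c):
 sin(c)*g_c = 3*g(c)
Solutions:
 g(c) = C1*(cos(c) - 1)^(3/2)/(cos(c) + 1)^(3/2)


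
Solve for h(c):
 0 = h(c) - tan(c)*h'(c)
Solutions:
 h(c) = C1*sin(c)


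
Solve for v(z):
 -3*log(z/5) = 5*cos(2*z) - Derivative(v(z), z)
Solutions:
 v(z) = C1 + 3*z*log(z) - 3*z*log(5) - 3*z + 5*sin(2*z)/2


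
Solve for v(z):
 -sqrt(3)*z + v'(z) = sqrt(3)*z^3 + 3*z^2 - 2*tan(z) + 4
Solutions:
 v(z) = C1 + sqrt(3)*z^4/4 + z^3 + sqrt(3)*z^2/2 + 4*z + 2*log(cos(z))


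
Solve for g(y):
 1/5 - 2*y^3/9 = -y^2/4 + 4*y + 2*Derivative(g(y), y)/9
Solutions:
 g(y) = C1 - y^4/4 + 3*y^3/8 - 9*y^2 + 9*y/10


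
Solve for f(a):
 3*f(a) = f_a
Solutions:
 f(a) = C1*exp(3*a)


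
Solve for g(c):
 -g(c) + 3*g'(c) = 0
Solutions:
 g(c) = C1*exp(c/3)


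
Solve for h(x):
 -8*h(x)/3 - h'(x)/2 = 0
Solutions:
 h(x) = C1*exp(-16*x/3)


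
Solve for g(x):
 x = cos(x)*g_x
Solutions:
 g(x) = C1 + Integral(x/cos(x), x)


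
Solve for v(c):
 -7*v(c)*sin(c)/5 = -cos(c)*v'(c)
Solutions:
 v(c) = C1/cos(c)^(7/5)


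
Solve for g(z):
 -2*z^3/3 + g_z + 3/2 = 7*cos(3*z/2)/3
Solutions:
 g(z) = C1 + z^4/6 - 3*z/2 + 14*sin(3*z/2)/9


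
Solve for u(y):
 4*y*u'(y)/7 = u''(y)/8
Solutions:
 u(y) = C1 + C2*erfi(4*sqrt(7)*y/7)


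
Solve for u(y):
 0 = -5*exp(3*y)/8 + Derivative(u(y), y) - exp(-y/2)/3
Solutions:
 u(y) = C1 + 5*exp(3*y)/24 - 2*exp(-y/2)/3


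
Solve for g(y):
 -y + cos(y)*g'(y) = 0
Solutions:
 g(y) = C1 + Integral(y/cos(y), y)


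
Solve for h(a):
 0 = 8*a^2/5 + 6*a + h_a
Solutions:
 h(a) = C1 - 8*a^3/15 - 3*a^2


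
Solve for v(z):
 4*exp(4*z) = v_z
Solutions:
 v(z) = C1 + exp(4*z)


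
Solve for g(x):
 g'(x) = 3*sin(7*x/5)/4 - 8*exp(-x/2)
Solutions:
 g(x) = C1 - 15*cos(7*x/5)/28 + 16*exp(-x/2)


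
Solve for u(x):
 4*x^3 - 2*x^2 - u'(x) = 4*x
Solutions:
 u(x) = C1 + x^4 - 2*x^3/3 - 2*x^2


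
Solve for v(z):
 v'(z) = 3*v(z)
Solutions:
 v(z) = C1*exp(3*z)


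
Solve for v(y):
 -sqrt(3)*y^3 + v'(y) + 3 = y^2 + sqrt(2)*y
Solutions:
 v(y) = C1 + sqrt(3)*y^4/4 + y^3/3 + sqrt(2)*y^2/2 - 3*y


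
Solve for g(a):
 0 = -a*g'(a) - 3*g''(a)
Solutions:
 g(a) = C1 + C2*erf(sqrt(6)*a/6)


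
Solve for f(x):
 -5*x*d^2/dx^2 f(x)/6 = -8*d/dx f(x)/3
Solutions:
 f(x) = C1 + C2*x^(21/5)


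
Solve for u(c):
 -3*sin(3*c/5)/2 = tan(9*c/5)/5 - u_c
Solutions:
 u(c) = C1 - log(cos(9*c/5))/9 - 5*cos(3*c/5)/2


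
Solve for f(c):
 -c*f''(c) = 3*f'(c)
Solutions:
 f(c) = C1 + C2/c^2


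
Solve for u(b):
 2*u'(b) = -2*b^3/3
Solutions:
 u(b) = C1 - b^4/12


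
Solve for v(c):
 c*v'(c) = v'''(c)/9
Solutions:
 v(c) = C1 + Integral(C2*airyai(3^(2/3)*c) + C3*airybi(3^(2/3)*c), c)


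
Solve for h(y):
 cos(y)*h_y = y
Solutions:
 h(y) = C1 + Integral(y/cos(y), y)


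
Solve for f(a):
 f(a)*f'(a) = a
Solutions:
 f(a) = -sqrt(C1 + a^2)
 f(a) = sqrt(C1 + a^2)


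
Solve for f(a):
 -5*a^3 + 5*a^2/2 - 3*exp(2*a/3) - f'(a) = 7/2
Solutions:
 f(a) = C1 - 5*a^4/4 + 5*a^3/6 - 7*a/2 - 9*exp(2*a/3)/2


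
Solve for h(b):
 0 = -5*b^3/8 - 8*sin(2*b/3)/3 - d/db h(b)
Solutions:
 h(b) = C1 - 5*b^4/32 + 4*cos(2*b/3)


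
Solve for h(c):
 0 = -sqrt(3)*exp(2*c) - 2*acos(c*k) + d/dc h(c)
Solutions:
 h(c) = C1 + 2*Piecewise((c*acos(c*k) - sqrt(-c^2*k^2 + 1)/k, Ne(k, 0)), (pi*c/2, True)) + sqrt(3)*exp(2*c)/2


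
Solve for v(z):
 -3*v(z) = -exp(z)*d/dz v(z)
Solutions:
 v(z) = C1*exp(-3*exp(-z))


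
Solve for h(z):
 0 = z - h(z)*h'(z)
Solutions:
 h(z) = -sqrt(C1 + z^2)
 h(z) = sqrt(C1 + z^2)


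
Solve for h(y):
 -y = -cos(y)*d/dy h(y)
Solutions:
 h(y) = C1 + Integral(y/cos(y), y)


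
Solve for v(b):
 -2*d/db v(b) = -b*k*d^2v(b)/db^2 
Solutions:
 v(b) = C1 + b^(((re(k) + 2)*re(k) + im(k)^2)/(re(k)^2 + im(k)^2))*(C2*sin(2*log(b)*Abs(im(k))/(re(k)^2 + im(k)^2)) + C3*cos(2*log(b)*im(k)/(re(k)^2 + im(k)^2)))


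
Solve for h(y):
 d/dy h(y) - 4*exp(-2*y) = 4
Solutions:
 h(y) = C1 + 4*y - 2*exp(-2*y)


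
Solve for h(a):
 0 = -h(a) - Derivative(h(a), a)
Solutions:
 h(a) = C1*exp(-a)


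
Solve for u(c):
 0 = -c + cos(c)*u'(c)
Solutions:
 u(c) = C1 + Integral(c/cos(c), c)


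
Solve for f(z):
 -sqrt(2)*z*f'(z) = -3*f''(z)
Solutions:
 f(z) = C1 + C2*erfi(2^(3/4)*sqrt(3)*z/6)


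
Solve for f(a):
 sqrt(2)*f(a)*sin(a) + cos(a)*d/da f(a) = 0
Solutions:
 f(a) = C1*cos(a)^(sqrt(2))


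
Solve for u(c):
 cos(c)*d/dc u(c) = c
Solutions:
 u(c) = C1 + Integral(c/cos(c), c)


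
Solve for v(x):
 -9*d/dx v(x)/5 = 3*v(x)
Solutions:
 v(x) = C1*exp(-5*x/3)


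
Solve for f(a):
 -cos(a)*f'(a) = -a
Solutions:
 f(a) = C1 + Integral(a/cos(a), a)


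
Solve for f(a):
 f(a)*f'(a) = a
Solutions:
 f(a) = -sqrt(C1 + a^2)
 f(a) = sqrt(C1 + a^2)


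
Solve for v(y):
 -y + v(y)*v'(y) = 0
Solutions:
 v(y) = -sqrt(C1 + y^2)
 v(y) = sqrt(C1 + y^2)


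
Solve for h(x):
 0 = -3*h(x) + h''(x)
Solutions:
 h(x) = C1*exp(-sqrt(3)*x) + C2*exp(sqrt(3)*x)


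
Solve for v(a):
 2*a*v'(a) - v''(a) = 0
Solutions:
 v(a) = C1 + C2*erfi(a)


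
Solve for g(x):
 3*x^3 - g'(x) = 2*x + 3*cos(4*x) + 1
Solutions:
 g(x) = C1 + 3*x^4/4 - x^2 - x - 3*sin(4*x)/4


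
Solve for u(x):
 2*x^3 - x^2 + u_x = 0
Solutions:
 u(x) = C1 - x^4/2 + x^3/3


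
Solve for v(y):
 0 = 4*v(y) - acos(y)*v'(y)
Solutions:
 v(y) = C1*exp(4*Integral(1/acos(y), y))


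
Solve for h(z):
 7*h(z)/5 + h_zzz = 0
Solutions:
 h(z) = C3*exp(-5^(2/3)*7^(1/3)*z/5) + (C1*sin(sqrt(3)*5^(2/3)*7^(1/3)*z/10) + C2*cos(sqrt(3)*5^(2/3)*7^(1/3)*z/10))*exp(5^(2/3)*7^(1/3)*z/10)


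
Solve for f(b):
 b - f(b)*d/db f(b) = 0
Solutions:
 f(b) = -sqrt(C1 + b^2)
 f(b) = sqrt(C1 + b^2)


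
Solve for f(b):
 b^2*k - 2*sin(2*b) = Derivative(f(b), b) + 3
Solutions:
 f(b) = C1 + b^3*k/3 - 3*b + cos(2*b)


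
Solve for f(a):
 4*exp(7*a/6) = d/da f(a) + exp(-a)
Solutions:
 f(a) = C1 + 24*exp(7*a/6)/7 + exp(-a)


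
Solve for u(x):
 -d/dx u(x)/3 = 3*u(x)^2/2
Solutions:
 u(x) = 2/(C1 + 9*x)


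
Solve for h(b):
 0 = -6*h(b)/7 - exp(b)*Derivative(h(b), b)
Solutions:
 h(b) = C1*exp(6*exp(-b)/7)


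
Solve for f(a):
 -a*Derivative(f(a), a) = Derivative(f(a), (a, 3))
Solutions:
 f(a) = C1 + Integral(C2*airyai(-a) + C3*airybi(-a), a)


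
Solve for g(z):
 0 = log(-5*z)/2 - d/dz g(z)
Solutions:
 g(z) = C1 + z*log(-z)/2 + z*(-1 + log(5))/2


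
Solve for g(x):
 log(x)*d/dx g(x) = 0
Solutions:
 g(x) = C1


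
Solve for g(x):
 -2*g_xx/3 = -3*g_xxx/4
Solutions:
 g(x) = C1 + C2*x + C3*exp(8*x/9)


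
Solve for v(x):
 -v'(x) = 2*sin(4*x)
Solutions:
 v(x) = C1 + cos(4*x)/2


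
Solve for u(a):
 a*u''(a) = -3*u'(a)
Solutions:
 u(a) = C1 + C2/a^2


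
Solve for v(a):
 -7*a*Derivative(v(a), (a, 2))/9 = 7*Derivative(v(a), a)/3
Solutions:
 v(a) = C1 + C2/a^2


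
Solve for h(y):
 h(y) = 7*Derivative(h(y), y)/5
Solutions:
 h(y) = C1*exp(5*y/7)


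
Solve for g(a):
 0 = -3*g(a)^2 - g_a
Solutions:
 g(a) = 1/(C1 + 3*a)


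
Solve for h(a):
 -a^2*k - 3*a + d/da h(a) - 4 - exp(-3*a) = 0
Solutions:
 h(a) = C1 + a^3*k/3 + 3*a^2/2 + 4*a - exp(-3*a)/3


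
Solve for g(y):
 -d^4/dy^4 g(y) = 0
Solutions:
 g(y) = C1 + C2*y + C3*y^2 + C4*y^3


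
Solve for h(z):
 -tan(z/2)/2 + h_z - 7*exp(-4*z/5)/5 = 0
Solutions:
 h(z) = C1 + log(tan(z/2)^2 + 1)/2 - 7*exp(-4*z/5)/4


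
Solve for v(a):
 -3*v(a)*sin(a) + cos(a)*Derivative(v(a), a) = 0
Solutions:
 v(a) = C1/cos(a)^3


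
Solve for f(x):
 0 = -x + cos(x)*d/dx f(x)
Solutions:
 f(x) = C1 + Integral(x/cos(x), x)


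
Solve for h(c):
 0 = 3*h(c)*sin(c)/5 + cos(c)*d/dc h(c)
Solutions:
 h(c) = C1*cos(c)^(3/5)


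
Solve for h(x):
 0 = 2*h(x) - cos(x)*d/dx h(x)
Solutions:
 h(x) = C1*(sin(x) + 1)/(sin(x) - 1)


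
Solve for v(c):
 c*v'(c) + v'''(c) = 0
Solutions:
 v(c) = C1 + Integral(C2*airyai(-c) + C3*airybi(-c), c)


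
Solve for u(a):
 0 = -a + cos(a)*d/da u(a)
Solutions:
 u(a) = C1 + Integral(a/cos(a), a)


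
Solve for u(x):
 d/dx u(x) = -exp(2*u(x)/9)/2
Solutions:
 u(x) = 9*log(-sqrt(-1/(C1 - x))) + 9*log(3)
 u(x) = 9*log(-1/(C1 - x))/2 + 9*log(3)


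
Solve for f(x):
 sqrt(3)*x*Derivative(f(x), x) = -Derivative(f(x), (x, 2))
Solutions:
 f(x) = C1 + C2*erf(sqrt(2)*3^(1/4)*x/2)


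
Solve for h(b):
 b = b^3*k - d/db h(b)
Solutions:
 h(b) = C1 + b^4*k/4 - b^2/2


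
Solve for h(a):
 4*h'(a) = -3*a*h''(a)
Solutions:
 h(a) = C1 + C2/a^(1/3)


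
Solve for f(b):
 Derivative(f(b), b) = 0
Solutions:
 f(b) = C1


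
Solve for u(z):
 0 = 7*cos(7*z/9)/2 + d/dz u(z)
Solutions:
 u(z) = C1 - 9*sin(7*z/9)/2


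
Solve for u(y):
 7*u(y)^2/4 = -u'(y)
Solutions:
 u(y) = 4/(C1 + 7*y)


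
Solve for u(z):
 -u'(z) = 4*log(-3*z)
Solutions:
 u(z) = C1 - 4*z*log(-z) + 4*z*(1 - log(3))


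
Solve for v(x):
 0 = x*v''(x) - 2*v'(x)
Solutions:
 v(x) = C1 + C2*x^3


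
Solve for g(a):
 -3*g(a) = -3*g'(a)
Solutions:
 g(a) = C1*exp(a)


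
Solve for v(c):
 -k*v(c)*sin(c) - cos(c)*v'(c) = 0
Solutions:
 v(c) = C1*exp(k*log(cos(c)))


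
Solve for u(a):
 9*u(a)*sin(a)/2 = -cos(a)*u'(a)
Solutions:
 u(a) = C1*cos(a)^(9/2)


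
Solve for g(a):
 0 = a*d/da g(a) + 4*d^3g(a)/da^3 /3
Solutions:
 g(a) = C1 + Integral(C2*airyai(-6^(1/3)*a/2) + C3*airybi(-6^(1/3)*a/2), a)


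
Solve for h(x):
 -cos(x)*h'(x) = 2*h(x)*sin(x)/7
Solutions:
 h(x) = C1*cos(x)^(2/7)


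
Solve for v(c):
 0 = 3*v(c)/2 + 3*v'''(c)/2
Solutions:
 v(c) = C3*exp(-c) + (C1*sin(sqrt(3)*c/2) + C2*cos(sqrt(3)*c/2))*exp(c/2)


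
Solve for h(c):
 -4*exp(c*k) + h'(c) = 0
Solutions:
 h(c) = C1 + 4*exp(c*k)/k


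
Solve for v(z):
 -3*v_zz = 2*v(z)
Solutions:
 v(z) = C1*sin(sqrt(6)*z/3) + C2*cos(sqrt(6)*z/3)


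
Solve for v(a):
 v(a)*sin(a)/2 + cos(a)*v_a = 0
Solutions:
 v(a) = C1*sqrt(cos(a))


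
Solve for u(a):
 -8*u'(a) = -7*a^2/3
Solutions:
 u(a) = C1 + 7*a^3/72


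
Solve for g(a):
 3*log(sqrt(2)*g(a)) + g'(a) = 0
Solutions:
 2*Integral(1/(2*log(_y) + log(2)), (_y, g(a)))/3 = C1 - a


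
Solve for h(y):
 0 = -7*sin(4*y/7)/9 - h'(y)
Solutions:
 h(y) = C1 + 49*cos(4*y/7)/36


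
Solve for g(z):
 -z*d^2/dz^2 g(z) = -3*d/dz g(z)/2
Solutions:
 g(z) = C1 + C2*z^(5/2)


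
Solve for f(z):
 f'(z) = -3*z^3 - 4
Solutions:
 f(z) = C1 - 3*z^4/4 - 4*z


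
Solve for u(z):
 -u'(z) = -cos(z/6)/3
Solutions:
 u(z) = C1 + 2*sin(z/6)


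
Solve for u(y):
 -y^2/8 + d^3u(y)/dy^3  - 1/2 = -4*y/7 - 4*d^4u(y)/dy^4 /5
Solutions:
 u(y) = C1 + C2*y + C3*y^2 + C4*exp(-5*y/4) + y^5/480 - 9*y^4/280 + 391*y^3/2100


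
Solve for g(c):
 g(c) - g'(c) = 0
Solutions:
 g(c) = C1*exp(c)


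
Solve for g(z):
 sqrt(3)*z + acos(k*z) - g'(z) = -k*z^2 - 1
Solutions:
 g(z) = C1 + k*z^3/3 + sqrt(3)*z^2/2 + z + Piecewise((z*acos(k*z) - sqrt(-k^2*z^2 + 1)/k, Ne(k, 0)), (pi*z/2, True))


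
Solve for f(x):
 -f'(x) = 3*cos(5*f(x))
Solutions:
 f(x) = -asin((C1 + exp(30*x))/(C1 - exp(30*x)))/5 + pi/5
 f(x) = asin((C1 + exp(30*x))/(C1 - exp(30*x)))/5


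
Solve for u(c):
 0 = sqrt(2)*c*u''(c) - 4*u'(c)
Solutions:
 u(c) = C1 + C2*c^(1 + 2*sqrt(2))


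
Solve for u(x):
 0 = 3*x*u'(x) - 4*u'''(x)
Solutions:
 u(x) = C1 + Integral(C2*airyai(6^(1/3)*x/2) + C3*airybi(6^(1/3)*x/2), x)


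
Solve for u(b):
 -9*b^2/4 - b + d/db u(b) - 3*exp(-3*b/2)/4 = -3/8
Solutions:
 u(b) = C1 + 3*b^3/4 + b^2/2 - 3*b/8 - exp(-3*b/2)/2


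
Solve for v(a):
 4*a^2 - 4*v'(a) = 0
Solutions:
 v(a) = C1 + a^3/3


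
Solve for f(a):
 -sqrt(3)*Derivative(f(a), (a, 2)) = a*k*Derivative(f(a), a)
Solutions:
 f(a) = Piecewise((-sqrt(2)*3^(1/4)*sqrt(pi)*C1*erf(sqrt(2)*3^(3/4)*a*sqrt(k)/6)/(2*sqrt(k)) - C2, (k > 0) | (k < 0)), (-C1*a - C2, True))


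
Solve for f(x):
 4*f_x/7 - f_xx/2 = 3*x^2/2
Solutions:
 f(x) = C1 + C2*exp(8*x/7) + 7*x^3/8 + 147*x^2/64 + 1029*x/256


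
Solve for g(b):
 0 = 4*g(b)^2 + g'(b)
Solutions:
 g(b) = 1/(C1 + 4*b)


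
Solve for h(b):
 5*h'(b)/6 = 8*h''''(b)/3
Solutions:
 h(b) = C1 + C4*exp(2^(2/3)*5^(1/3)*b/4) + (C2*sin(2^(2/3)*sqrt(3)*5^(1/3)*b/8) + C3*cos(2^(2/3)*sqrt(3)*5^(1/3)*b/8))*exp(-2^(2/3)*5^(1/3)*b/8)


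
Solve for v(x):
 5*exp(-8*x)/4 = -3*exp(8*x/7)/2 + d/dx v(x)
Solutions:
 v(x) = C1 + 21*exp(8*x/7)/16 - 5*exp(-8*x)/32


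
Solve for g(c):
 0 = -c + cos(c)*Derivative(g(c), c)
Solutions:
 g(c) = C1 + Integral(c/cos(c), c)


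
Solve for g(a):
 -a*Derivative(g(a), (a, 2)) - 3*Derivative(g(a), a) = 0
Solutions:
 g(a) = C1 + C2/a^2


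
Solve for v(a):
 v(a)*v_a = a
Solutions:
 v(a) = -sqrt(C1 + a^2)
 v(a) = sqrt(C1 + a^2)


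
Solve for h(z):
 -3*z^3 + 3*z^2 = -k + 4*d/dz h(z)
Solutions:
 h(z) = C1 + k*z/4 - 3*z^4/16 + z^3/4


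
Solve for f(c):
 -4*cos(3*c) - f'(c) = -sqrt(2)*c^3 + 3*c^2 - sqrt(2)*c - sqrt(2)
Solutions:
 f(c) = C1 + sqrt(2)*c^4/4 - c^3 + sqrt(2)*c^2/2 + sqrt(2)*c - 4*sin(3*c)/3


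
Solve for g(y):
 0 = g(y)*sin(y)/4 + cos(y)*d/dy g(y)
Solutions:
 g(y) = C1*cos(y)^(1/4)


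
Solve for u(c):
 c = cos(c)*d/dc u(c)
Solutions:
 u(c) = C1 + Integral(c/cos(c), c)


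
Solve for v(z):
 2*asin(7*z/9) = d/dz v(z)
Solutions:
 v(z) = C1 + 2*z*asin(7*z/9) + 2*sqrt(81 - 49*z^2)/7


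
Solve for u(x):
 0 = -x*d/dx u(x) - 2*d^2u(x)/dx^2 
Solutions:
 u(x) = C1 + C2*erf(x/2)


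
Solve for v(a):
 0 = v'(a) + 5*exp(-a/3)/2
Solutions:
 v(a) = C1 + 15*exp(-a/3)/2


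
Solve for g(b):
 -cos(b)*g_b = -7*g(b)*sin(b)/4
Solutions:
 g(b) = C1/cos(b)^(7/4)


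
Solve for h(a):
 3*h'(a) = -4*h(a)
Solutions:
 h(a) = C1*exp(-4*a/3)


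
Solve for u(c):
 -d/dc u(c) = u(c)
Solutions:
 u(c) = C1*exp(-c)


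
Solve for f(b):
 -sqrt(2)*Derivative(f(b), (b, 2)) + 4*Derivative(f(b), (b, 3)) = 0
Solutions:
 f(b) = C1 + C2*b + C3*exp(sqrt(2)*b/4)


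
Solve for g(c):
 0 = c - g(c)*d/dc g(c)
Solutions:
 g(c) = -sqrt(C1 + c^2)
 g(c) = sqrt(C1 + c^2)


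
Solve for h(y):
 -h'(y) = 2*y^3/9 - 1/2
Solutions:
 h(y) = C1 - y^4/18 + y/2


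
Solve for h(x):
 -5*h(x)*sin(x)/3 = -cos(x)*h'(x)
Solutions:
 h(x) = C1/cos(x)^(5/3)


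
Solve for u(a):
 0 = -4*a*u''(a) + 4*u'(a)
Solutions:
 u(a) = C1 + C2*a^2


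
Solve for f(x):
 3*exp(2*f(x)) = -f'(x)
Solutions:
 f(x) = log(-sqrt(-1/(C1 - 3*x))) - log(2)/2
 f(x) = log(-1/(C1 - 3*x))/2 - log(2)/2


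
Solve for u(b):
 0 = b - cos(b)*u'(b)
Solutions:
 u(b) = C1 + Integral(b/cos(b), b)


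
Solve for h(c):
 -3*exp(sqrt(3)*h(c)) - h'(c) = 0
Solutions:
 h(c) = sqrt(3)*(2*log(1/(C1 + 3*c)) - log(3))/6


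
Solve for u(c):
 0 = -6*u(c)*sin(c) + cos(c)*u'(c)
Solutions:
 u(c) = C1/cos(c)^6


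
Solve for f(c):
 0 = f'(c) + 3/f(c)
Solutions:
 f(c) = -sqrt(C1 - 6*c)
 f(c) = sqrt(C1 - 6*c)


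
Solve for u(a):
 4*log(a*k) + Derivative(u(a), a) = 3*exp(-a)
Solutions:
 u(a) = C1 - 4*a*log(a*k) + 4*a - 3*exp(-a)


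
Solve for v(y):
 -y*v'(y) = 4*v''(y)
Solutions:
 v(y) = C1 + C2*erf(sqrt(2)*y/4)


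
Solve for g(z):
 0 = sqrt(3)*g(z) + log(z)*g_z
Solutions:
 g(z) = C1*exp(-sqrt(3)*li(z))


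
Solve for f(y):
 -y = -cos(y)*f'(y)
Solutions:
 f(y) = C1 + Integral(y/cos(y), y)


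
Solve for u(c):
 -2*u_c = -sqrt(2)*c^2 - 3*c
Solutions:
 u(c) = C1 + sqrt(2)*c^3/6 + 3*c^2/4


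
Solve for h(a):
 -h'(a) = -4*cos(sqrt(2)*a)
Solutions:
 h(a) = C1 + 2*sqrt(2)*sin(sqrt(2)*a)


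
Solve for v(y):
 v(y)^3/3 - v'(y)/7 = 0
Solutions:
 v(y) = -sqrt(6)*sqrt(-1/(C1 + 7*y))/2
 v(y) = sqrt(6)*sqrt(-1/(C1 + 7*y))/2


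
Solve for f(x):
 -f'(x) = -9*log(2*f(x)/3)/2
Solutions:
 -2*Integral(1/(log(_y) - log(3) + log(2)), (_y, f(x)))/9 = C1 - x


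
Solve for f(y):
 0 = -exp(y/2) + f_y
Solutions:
 f(y) = C1 + 2*exp(y/2)


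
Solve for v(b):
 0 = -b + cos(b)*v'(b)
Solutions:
 v(b) = C1 + Integral(b/cos(b), b)


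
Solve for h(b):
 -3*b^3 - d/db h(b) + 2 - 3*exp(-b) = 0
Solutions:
 h(b) = C1 - 3*b^4/4 + 2*b + 3*exp(-b)


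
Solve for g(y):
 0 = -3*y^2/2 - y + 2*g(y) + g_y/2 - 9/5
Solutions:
 g(y) = C1*exp(-4*y) + 3*y^2/4 + y/8 + 139/160


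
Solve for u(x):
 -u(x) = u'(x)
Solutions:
 u(x) = C1*exp(-x)


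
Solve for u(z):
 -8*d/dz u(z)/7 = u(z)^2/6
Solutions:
 u(z) = 48/(C1 + 7*z)


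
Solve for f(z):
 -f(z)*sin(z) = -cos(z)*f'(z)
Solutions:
 f(z) = C1/cos(z)


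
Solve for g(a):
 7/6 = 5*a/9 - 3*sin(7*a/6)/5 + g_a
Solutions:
 g(a) = C1 - 5*a^2/18 + 7*a/6 - 18*cos(7*a/6)/35


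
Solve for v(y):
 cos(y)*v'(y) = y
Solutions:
 v(y) = C1 + Integral(y/cos(y), y)


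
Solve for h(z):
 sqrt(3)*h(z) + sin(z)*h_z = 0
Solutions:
 h(z) = C1*(cos(z) + 1)^(sqrt(3)/2)/(cos(z) - 1)^(sqrt(3)/2)


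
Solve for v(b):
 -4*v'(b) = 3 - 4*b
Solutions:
 v(b) = C1 + b^2/2 - 3*b/4


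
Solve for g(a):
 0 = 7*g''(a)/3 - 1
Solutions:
 g(a) = C1 + C2*a + 3*a^2/14


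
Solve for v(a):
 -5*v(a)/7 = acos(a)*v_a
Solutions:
 v(a) = C1*exp(-5*Integral(1/acos(a), a)/7)


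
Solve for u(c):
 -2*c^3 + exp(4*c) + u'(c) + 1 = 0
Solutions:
 u(c) = C1 + c^4/2 - c - exp(4*c)/4


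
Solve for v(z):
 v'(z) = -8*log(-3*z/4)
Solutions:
 v(z) = C1 - 8*z*log(-z) + 8*z*(-log(3) + 1 + 2*log(2))


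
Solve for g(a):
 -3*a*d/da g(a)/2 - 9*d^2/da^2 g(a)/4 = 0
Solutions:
 g(a) = C1 + C2*erf(sqrt(3)*a/3)


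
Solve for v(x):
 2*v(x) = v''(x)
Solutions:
 v(x) = C1*exp(-sqrt(2)*x) + C2*exp(sqrt(2)*x)


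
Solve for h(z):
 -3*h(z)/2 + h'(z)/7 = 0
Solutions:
 h(z) = C1*exp(21*z/2)


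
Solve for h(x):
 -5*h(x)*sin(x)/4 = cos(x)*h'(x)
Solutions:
 h(x) = C1*cos(x)^(5/4)


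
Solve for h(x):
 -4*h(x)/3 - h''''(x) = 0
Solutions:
 h(x) = (C1*sin(3^(3/4)*x/3) + C2*cos(3^(3/4)*x/3))*exp(-3^(3/4)*x/3) + (C3*sin(3^(3/4)*x/3) + C4*cos(3^(3/4)*x/3))*exp(3^(3/4)*x/3)


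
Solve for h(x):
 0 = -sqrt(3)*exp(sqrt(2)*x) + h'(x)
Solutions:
 h(x) = C1 + sqrt(6)*exp(sqrt(2)*x)/2


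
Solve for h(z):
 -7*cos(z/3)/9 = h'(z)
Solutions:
 h(z) = C1 - 7*sin(z/3)/3


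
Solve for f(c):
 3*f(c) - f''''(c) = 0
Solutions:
 f(c) = C1*exp(-3^(1/4)*c) + C2*exp(3^(1/4)*c) + C3*sin(3^(1/4)*c) + C4*cos(3^(1/4)*c)


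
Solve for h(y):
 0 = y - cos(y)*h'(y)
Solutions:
 h(y) = C1 + Integral(y/cos(y), y)


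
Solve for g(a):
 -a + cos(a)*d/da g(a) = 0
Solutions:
 g(a) = C1 + Integral(a/cos(a), a)


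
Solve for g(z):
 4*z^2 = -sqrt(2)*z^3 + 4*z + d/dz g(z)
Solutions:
 g(z) = C1 + sqrt(2)*z^4/4 + 4*z^3/3 - 2*z^2
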